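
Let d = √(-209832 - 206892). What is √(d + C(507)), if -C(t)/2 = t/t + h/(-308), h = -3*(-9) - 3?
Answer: √(-10934 + 130438*I*√861)/77 ≈ 17.94 + 17.992*I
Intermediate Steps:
d = 22*I*√861 (d = √(-416724) = 22*I*√861 ≈ 645.54*I)
h = 24 (h = 27 - 3 = 24)
C(t) = -142/77 (C(t) = -2*(t/t + 24/(-308)) = -2*(1 + 24*(-1/308)) = -2*(1 - 6/77) = -2*71/77 = -142/77)
√(d + C(507)) = √(22*I*√861 - 142/77) = √(-142/77 + 22*I*√861)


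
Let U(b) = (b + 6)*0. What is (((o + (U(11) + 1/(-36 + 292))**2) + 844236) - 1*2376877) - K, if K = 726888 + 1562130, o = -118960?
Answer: -258252406783/65536 ≈ -3.9406e+6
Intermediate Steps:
K = 2289018
U(b) = 0 (U(b) = (6 + b)*0 = 0)
(((o + (U(11) + 1/(-36 + 292))**2) + 844236) - 1*2376877) - K = (((-118960 + (0 + 1/(-36 + 292))**2) + 844236) - 1*2376877) - 1*2289018 = (((-118960 + (0 + 1/256)**2) + 844236) - 2376877) - 2289018 = (((-118960 + (1/256)**2) + 844236) - 2376877) - 2289018 = (((-118960 + 1/65536) + 844236) - 2376877) - 2289018 = ((-7796162559/65536 + 844236) - 2376877) - 2289018 = (47531687937/65536 - 2376877) - 2289018 = -108239323135/65536 - 2289018 = -258252406783/65536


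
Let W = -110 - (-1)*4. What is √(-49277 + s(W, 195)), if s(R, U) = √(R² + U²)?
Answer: √(-49277 + √49261) ≈ 221.48*I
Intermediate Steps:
W = -106 (W = -110 - 1*(-4) = -110 + 4 = -106)
√(-49277 + s(W, 195)) = √(-49277 + √((-106)² + 195²)) = √(-49277 + √(11236 + 38025)) = √(-49277 + √49261)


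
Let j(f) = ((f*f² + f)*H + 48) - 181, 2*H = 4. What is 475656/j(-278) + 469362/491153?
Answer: 6645047866766/7035045221243 ≈ 0.94456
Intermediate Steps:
H = 2 (H = (½)*4 = 2)
j(f) = -133 + 2*f + 2*f³ (j(f) = ((f*f² + f)*2 + 48) - 181 = ((f³ + f)*2 + 48) - 181 = ((f + f³)*2 + 48) - 181 = ((2*f + 2*f³) + 48) - 181 = (48 + 2*f + 2*f³) - 181 = -133 + 2*f + 2*f³)
475656/j(-278) + 469362/491153 = 475656/(-133 + 2*(-278) + 2*(-278)³) + 469362/491153 = 475656/(-133 - 556 + 2*(-21484952)) + 469362*(1/491153) = 475656/(-133 - 556 - 42969904) + 469362/491153 = 475656/(-42970593) + 469362/491153 = 475656*(-1/42970593) + 469362/491153 = -158552/14323531 + 469362/491153 = 6645047866766/7035045221243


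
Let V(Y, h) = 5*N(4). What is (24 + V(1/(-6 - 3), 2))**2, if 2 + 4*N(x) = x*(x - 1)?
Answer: 5329/4 ≈ 1332.3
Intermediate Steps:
N(x) = -1/2 + x*(-1 + x)/4 (N(x) = -1/2 + (x*(x - 1))/4 = -1/2 + (x*(-1 + x))/4 = -1/2 + x*(-1 + x)/4)
V(Y, h) = 25/2 (V(Y, h) = 5*(-1/2 - 1/4*4 + (1/4)*4**2) = 5*(-1/2 - 1 + (1/4)*16) = 5*(-1/2 - 1 + 4) = 5*(5/2) = 25/2)
(24 + V(1/(-6 - 3), 2))**2 = (24 + 25/2)**2 = (73/2)**2 = 5329/4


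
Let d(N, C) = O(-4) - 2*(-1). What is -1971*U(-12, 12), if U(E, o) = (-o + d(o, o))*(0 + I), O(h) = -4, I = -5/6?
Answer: -22995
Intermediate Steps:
I = -5/6 (I = -5*1/6 = -5/6 ≈ -0.83333)
d(N, C) = -2 (d(N, C) = -4 - 2*(-1) = -4 + 2 = -2)
U(E, o) = 5/3 + 5*o/6 (U(E, o) = (-o - 2)*(0 - 5/6) = (-2 - o)*(-5/6) = 5/3 + 5*o/6)
-1971*U(-12, 12) = -1971*(5/3 + (5/6)*12) = -1971*(5/3 + 10) = -1971*35/3 = -22995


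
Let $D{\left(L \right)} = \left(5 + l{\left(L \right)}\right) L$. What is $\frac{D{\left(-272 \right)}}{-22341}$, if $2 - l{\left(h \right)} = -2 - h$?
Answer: $- \frac{71536}{22341} \approx -3.202$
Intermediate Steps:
$l{\left(h \right)} = 4 + h$ ($l{\left(h \right)} = 2 - \left(-2 - h\right) = 2 + \left(2 + h\right) = 4 + h$)
$D{\left(L \right)} = L \left(9 + L\right)$ ($D{\left(L \right)} = \left(5 + \left(4 + L\right)\right) L = \left(9 + L\right) L = L \left(9 + L\right)$)
$\frac{D{\left(-272 \right)}}{-22341} = \frac{\left(-272\right) \left(9 - 272\right)}{-22341} = \left(-272\right) \left(-263\right) \left(- \frac{1}{22341}\right) = 71536 \left(- \frac{1}{22341}\right) = - \frac{71536}{22341}$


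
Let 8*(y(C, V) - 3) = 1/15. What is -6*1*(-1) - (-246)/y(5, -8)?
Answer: 31686/361 ≈ 87.773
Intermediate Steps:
y(C, V) = 361/120 (y(C, V) = 3 + (⅛)/15 = 3 + (⅛)*(1/15) = 3 + 1/120 = 361/120)
-6*1*(-1) - (-246)/y(5, -8) = -6*1*(-1) - (-246)/361/120 = -6*(-1) - (-246)*120/361 = 6 - 1*(-29520/361) = 6 + 29520/361 = 31686/361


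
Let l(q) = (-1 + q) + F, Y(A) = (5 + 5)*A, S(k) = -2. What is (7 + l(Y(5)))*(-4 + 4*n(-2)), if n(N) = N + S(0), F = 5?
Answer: -1220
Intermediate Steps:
Y(A) = 10*A
n(N) = -2 + N (n(N) = N - 2 = -2 + N)
l(q) = 4 + q (l(q) = (-1 + q) + 5 = 4 + q)
(7 + l(Y(5)))*(-4 + 4*n(-2)) = (7 + (4 + 10*5))*(-4 + 4*(-2 - 2)) = (7 + (4 + 50))*(-4 + 4*(-4)) = (7 + 54)*(-4 - 16) = 61*(-20) = -1220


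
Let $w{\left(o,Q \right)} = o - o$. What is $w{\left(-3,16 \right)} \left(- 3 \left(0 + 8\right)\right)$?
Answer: $0$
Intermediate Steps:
$w{\left(o,Q \right)} = 0$
$w{\left(-3,16 \right)} \left(- 3 \left(0 + 8\right)\right) = 0 \left(- 3 \left(0 + 8\right)\right) = 0 \left(\left(-3\right) 8\right) = 0 \left(-24\right) = 0$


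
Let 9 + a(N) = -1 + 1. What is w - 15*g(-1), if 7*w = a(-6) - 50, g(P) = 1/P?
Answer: 46/7 ≈ 6.5714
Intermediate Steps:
a(N) = -9 (a(N) = -9 + (-1 + 1) = -9 + 0 = -9)
w = -59/7 (w = (-9 - 50)/7 = (1/7)*(-59) = -59/7 ≈ -8.4286)
w - 15*g(-1) = -59/7 - 15/(-1) = -59/7 - 15*(-1) = -59/7 + 15 = 46/7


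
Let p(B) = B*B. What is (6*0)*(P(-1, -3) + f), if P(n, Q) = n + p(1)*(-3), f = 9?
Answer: 0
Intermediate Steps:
p(B) = B²
P(n, Q) = -3 + n (P(n, Q) = n + 1²*(-3) = n + 1*(-3) = n - 3 = -3 + n)
(6*0)*(P(-1, -3) + f) = (6*0)*((-3 - 1) + 9) = 0*(-4 + 9) = 0*5 = 0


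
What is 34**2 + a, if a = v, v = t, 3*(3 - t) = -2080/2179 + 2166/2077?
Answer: 15735747937/13577349 ≈ 1159.0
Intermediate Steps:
t = 40332493/13577349 (t = 3 - (-2080/2179 + 2166/2077)/3 = 3 - 1/3*399554/4525783 = 3 - 399554/13577349 = 40332493/13577349 ≈ 2.9706)
v = 40332493/13577349 ≈ 2.9706
a = 40332493/13577349 ≈ 2.9706
34**2 + a = 34**2 + 40332493/13577349 = 1156 + 40332493/13577349 = 15735747937/13577349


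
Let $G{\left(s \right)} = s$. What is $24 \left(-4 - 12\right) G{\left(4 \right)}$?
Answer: $-1536$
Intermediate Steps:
$24 \left(-4 - 12\right) G{\left(4 \right)} = 24 \left(-4 - 12\right) 4 = 24 \left(-16\right) 4 = \left(-384\right) 4 = -1536$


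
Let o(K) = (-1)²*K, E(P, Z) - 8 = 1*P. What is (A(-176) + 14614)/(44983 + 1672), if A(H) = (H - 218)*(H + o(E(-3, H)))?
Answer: 81988/46655 ≈ 1.7573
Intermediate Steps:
E(P, Z) = 8 + P (E(P, Z) = 8 + 1*P = 8 + P)
o(K) = K (o(K) = 1*K = K)
A(H) = (-218 + H)*(5 + H) (A(H) = (H - 218)*(H + (8 - 3)) = (-218 + H)*(H + 5) = (-218 + H)*(5 + H))
(A(-176) + 14614)/(44983 + 1672) = ((-1090 + (-176)² - 213*(-176)) + 14614)/(44983 + 1672) = ((-1090 + 30976 + 37488) + 14614)/46655 = (67374 + 14614)*(1/46655) = 81988*(1/46655) = 81988/46655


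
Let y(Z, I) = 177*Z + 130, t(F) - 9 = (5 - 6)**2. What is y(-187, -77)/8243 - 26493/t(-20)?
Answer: -218711489/82430 ≈ -2653.3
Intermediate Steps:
t(F) = 10 (t(F) = 9 + (5 - 6)**2 = 9 + (-1)**2 = 9 + 1 = 10)
y(Z, I) = 130 + 177*Z
y(-187, -77)/8243 - 26493/t(-20) = (130 + 177*(-187))/8243 - 26493/10 = (130 - 33099)*(1/8243) - 26493*1/10 = -32969*1/8243 - 26493/10 = -32969/8243 - 26493/10 = -218711489/82430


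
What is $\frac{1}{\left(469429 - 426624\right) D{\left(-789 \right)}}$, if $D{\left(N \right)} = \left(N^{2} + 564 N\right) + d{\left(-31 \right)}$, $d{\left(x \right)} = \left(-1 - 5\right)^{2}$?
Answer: $\frac{1}{7600498605} \approx 1.3157 \cdot 10^{-10}$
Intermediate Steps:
$d{\left(x \right)} = 36$ ($d{\left(x \right)} = \left(-6\right)^{2} = 36$)
$D{\left(N \right)} = 36 + N^{2} + 564 N$ ($D{\left(N \right)} = \left(N^{2} + 564 N\right) + 36 = 36 + N^{2} + 564 N$)
$\frac{1}{\left(469429 - 426624\right) D{\left(-789 \right)}} = \frac{1}{\left(469429 - 426624\right) \left(36 + \left(-789\right)^{2} + 564 \left(-789\right)\right)} = \frac{1}{42805 \left(36 + 622521 - 444996\right)} = \frac{1}{42805 \cdot 177561} = \frac{1}{42805} \cdot \frac{1}{177561} = \frac{1}{7600498605}$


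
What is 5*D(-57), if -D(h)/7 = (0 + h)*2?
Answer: 3990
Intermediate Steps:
D(h) = -14*h (D(h) = -7*(0 + h)*2 = -7*h*2 = -14*h)
5*D(-57) = 5*(-14*(-57)) = 5*798 = 3990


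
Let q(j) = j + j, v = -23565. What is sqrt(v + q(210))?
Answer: I*sqrt(23145) ≈ 152.13*I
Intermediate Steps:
q(j) = 2*j
sqrt(v + q(210)) = sqrt(-23565 + 2*210) = sqrt(-23565 + 420) = sqrt(-23145) = I*sqrt(23145)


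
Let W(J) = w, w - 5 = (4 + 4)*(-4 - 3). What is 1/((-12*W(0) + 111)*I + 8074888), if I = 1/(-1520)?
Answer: 1520/12273829037 ≈ 1.2384e-7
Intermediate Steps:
I = -1/1520 ≈ -0.00065789
w = -51 (w = 5 + (4 + 4)*(-4 - 3) = 5 + 8*(-7) = 5 - 56 = -51)
W(J) = -51
1/((-12*W(0) + 111)*I + 8074888) = 1/((-12*(-51) + 111)*(-1/1520) + 8074888) = 1/((612 + 111)*(-1/1520) + 8074888) = 1/(723*(-1/1520) + 8074888) = 1/(-723/1520 + 8074888) = 1/(12273829037/1520) = 1520/12273829037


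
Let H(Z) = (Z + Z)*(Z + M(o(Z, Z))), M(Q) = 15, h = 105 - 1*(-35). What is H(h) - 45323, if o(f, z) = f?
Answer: -1923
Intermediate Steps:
h = 140 (h = 105 + 35 = 140)
H(Z) = 2*Z*(15 + Z) (H(Z) = (Z + Z)*(Z + 15) = (2*Z)*(15 + Z) = 2*Z*(15 + Z))
H(h) - 45323 = 2*140*(15 + 140) - 45323 = 2*140*155 - 45323 = 43400 - 45323 = -1923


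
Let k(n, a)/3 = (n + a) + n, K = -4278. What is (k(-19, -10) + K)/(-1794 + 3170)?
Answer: -2211/688 ≈ -3.2137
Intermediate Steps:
k(n, a) = 3*a + 6*n (k(n, a) = 3*((n + a) + n) = 3*((a + n) + n) = 3*(a + 2*n) = 3*a + 6*n)
(k(-19, -10) + K)/(-1794 + 3170) = ((3*(-10) + 6*(-19)) - 4278)/(-1794 + 3170) = ((-30 - 114) - 4278)/1376 = (-144 - 4278)*(1/1376) = -4422*1/1376 = -2211/688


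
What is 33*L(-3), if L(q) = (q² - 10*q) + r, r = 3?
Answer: 1386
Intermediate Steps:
L(q) = 3 + q² - 10*q (L(q) = (q² - 10*q) + 3 = 3 + q² - 10*q)
33*L(-3) = 33*(3 + (-3)² - 10*(-3)) = 33*(3 + 9 + 30) = 33*42 = 1386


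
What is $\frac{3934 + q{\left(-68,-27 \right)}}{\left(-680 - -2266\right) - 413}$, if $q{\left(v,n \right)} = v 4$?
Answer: $\frac{3662}{1173} \approx 3.1219$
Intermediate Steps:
$q{\left(v,n \right)} = 4 v$
$\frac{3934 + q{\left(-68,-27 \right)}}{\left(-680 - -2266\right) - 413} = \frac{3934 + 4 \left(-68\right)}{\left(-680 - -2266\right) - 413} = \frac{3934 - 272}{\left(-680 + 2266\right) - 413} = \frac{3662}{1586 - 413} = \frac{3662}{1173}$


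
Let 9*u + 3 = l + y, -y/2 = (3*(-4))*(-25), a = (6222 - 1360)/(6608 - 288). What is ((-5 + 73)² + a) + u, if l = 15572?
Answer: 178830479/28440 ≈ 6288.0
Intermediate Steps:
a = 2431/3160 (a = 4862/6320 = 4862*(1/6320) = 2431/3160 ≈ 0.76930)
y = -600 (y = -2*3*(-4)*(-25) = -(-24)*(-25) = -2*300 = -600)
u = 14969/9 (u = -⅓ + (15572 - 600)/9 = -⅓ + (⅑)*14972 = -⅓ + 14972/9 = 14969/9 ≈ 1663.2)
((-5 + 73)² + a) + u = ((-5 + 73)² + 2431/3160) + 14969/9 = (68² + 2431/3160) + 14969/9 = (4624 + 2431/3160) + 14969/9 = 14614271/3160 + 14969/9 = 178830479/28440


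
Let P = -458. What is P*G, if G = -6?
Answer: 2748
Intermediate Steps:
P*G = -458*(-6) = 2748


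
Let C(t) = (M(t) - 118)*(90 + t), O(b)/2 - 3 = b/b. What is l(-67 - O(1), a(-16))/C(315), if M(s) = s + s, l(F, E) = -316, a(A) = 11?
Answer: -79/51840 ≈ -0.0015239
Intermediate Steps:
O(b) = 8 (O(b) = 6 + 2*(b/b) = 6 + 2*1 = 6 + 2 = 8)
M(s) = 2*s
C(t) = (-118 + 2*t)*(90 + t) (C(t) = (2*t - 118)*(90 + t) = (-118 + 2*t)*(90 + t))
l(-67 - O(1), a(-16))/C(315) = -316/(-10620 + 2*315² + 62*315) = -316/(-10620 + 2*99225 + 19530) = -316/(-10620 + 198450 + 19530) = -316/207360 = -316*1/207360 = -79/51840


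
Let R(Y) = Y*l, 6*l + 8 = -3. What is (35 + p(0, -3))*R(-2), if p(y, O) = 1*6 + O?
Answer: 418/3 ≈ 139.33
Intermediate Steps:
l = -11/6 (l = -4/3 + (⅙)*(-3) = -4/3 - ½ = -11/6 ≈ -1.8333)
p(y, O) = 6 + O
R(Y) = -11*Y/6 (R(Y) = Y*(-11/6) = -11*Y/6)
(35 + p(0, -3))*R(-2) = (35 + (6 - 3))*(-11/6*(-2)) = (35 + 3)*(11/3) = 38*(11/3) = 418/3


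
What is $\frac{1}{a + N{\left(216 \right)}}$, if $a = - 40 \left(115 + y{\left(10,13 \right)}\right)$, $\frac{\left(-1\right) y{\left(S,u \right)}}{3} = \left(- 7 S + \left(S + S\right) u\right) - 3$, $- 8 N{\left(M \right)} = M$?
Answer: $\frac{1}{17813} \approx 5.6139 \cdot 10^{-5}$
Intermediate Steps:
$N{\left(M \right)} = - \frac{M}{8}$
$y{\left(S,u \right)} = 9 + 21 S - 6 S u$ ($y{\left(S,u \right)} = - 3 \left(\left(- 7 S + \left(S + S\right) u\right) - 3\right) = - 3 \left(\left(- 7 S + 2 S u\right) - 3\right) = - 3 \left(-3 - 7 S + 2 S u\right) = 9 + 21 S - 6 S u$)
$a = 17840$ ($a = - 40 \left(115 + \left(9 + 21 \cdot 10 - 60 \cdot 13\right)\right) = - 40 \left(115 + \left(9 + 210 - 780\right)\right) = - 40 \left(115 - 561\right) = \left(-40\right) \left(-446\right) = 17840$)
$\frac{1}{a + N{\left(216 \right)}} = \frac{1}{17840 - 27} = \frac{1}{17813}$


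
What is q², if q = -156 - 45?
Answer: 40401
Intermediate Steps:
q = -201
q² = (-201)² = 40401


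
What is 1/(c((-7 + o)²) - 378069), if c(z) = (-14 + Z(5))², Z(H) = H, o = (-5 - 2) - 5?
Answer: -1/377988 ≈ -2.6456e-6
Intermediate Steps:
o = -12 (o = -7 - 5 = -12)
c(z) = 81 (c(z) = (-14 + 5)² = (-9)² = 81)
1/(c((-7 + o)²) - 378069) = 1/(81 - 378069) = 1/(-377988) = -1/377988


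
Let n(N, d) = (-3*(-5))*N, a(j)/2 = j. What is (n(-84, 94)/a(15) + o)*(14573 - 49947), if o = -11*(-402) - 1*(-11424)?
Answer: -559050696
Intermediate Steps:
a(j) = 2*j
o = 15846 (o = 4422 + 11424 = 15846)
n(N, d) = 15*N
(n(-84, 94)/a(15) + o)*(14573 - 49947) = ((15*(-84))/((2*15)) + 15846)*(14573 - 49947) = (-1260/30 + 15846)*(-35374) = (-1260*1/30 + 15846)*(-35374) = (-42 + 15846)*(-35374) = 15804*(-35374) = -559050696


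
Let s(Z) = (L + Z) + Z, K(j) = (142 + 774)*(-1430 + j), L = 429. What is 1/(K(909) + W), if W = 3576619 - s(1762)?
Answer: 1/3095430 ≈ 3.2306e-7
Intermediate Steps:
K(j) = -1309880 + 916*j (K(j) = 916*(-1430 + j) = -1309880 + 916*j)
s(Z) = 429 + 2*Z (s(Z) = (429 + Z) + Z = 429 + 2*Z)
W = 3572666 (W = 3576619 - (429 + 2*1762) = 3576619 - (429 + 3524) = 3576619 - 1*3953 = 3576619 - 3953 = 3572666)
1/(K(909) + W) = 1/((-1309880 + 916*909) + 3572666) = 1/((-1309880 + 832644) + 3572666) = 1/(-477236 + 3572666) = 1/3095430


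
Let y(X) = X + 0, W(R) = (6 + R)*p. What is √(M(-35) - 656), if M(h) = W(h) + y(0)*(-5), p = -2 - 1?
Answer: I*√569 ≈ 23.854*I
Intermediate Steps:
p = -3
W(R) = -18 - 3*R (W(R) = (6 + R)*(-3) = -18 - 3*R)
y(X) = X
M(h) = -18 - 3*h (M(h) = (-18 - 3*h) + 0*(-5) = (-18 - 3*h) + 0 = -18 - 3*h)
√(M(-35) - 656) = √((-18 - 3*(-35)) - 656) = √((-18 + 105) - 656) = √(87 - 656) = √(-569) = I*√569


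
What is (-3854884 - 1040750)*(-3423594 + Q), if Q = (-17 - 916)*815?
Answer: 20483278804026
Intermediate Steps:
Q = -760395 (Q = -933*815 = -760395)
(-3854884 - 1040750)*(-3423594 + Q) = (-3854884 - 1040750)*(-3423594 - 760395) = -4895634*(-4183989) = 20483278804026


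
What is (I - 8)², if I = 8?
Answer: 0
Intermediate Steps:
(I - 8)² = (8 - 8)² = 0² = 0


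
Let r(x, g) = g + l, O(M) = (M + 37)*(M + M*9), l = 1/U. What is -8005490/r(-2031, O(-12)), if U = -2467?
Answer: 19749543830/7401001 ≈ 2668.5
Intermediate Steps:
l = -1/2467 (l = 1/(-2467) = -1/2467 ≈ -0.00040535)
O(M) = 10*M*(37 + M) (O(M) = (37 + M)*(M + 9*M) = (37 + M)*(10*M) = 10*M*(37 + M))
r(x, g) = -1/2467 + g (r(x, g) = g - 1/2467 = -1/2467 + g)
-8005490/r(-2031, O(-12)) = -8005490/(-1/2467 + 10*(-12)*(37 - 12)) = -8005490/(-1/2467 + 10*(-12)*25) = -8005490/(-1/2467 - 3000) = -8005490/(-7401001/2467) = -8005490*(-2467/7401001) = 19749543830/7401001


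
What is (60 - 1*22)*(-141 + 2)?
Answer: -5282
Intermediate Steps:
(60 - 1*22)*(-141 + 2) = (60 - 22)*(-139) = 38*(-139) = -5282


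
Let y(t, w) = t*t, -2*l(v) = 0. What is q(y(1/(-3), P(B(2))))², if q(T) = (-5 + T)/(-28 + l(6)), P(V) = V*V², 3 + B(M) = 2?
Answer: 121/3969 ≈ 0.030486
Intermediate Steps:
B(M) = -1 (B(M) = -3 + 2 = -1)
l(v) = 0 (l(v) = -½*0 = 0)
P(V) = V³
y(t, w) = t²
q(T) = 5/28 - T/28 (q(T) = (-5 + T)/(-28 + 0) = (-5 + T)/(-28) = (-5 + T)*(-1/28) = 5/28 - T/28)
q(y(1/(-3), P(B(2))))² = (5/28 - (1/(-3))²/28)² = (5/28 - (-⅓)²/28)² = (5/28 - 1/28*⅑)² = (5/28 - 1/252)² = (11/63)² = 121/3969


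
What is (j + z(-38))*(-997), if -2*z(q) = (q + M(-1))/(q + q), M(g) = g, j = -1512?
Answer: 229173411/152 ≈ 1.5077e+6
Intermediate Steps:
z(q) = -(-1 + q)/(4*q) (z(q) = -(q - 1)/(2*(q + q)) = -(-1 + q)/(2*(2*q)) = -(-1 + q)*1/(2*q)/2 = -(-1 + q)/(4*q))
(j + z(-38))*(-997) = (-1512 + (¼)*(1 - 1*(-38))/(-38))*(-997) = (-1512 + (¼)*(-1/38)*(1 + 38))*(-997) = (-1512 + (¼)*(-1/38)*39)*(-997) = (-1512 - 39/152)*(-997) = -229863/152*(-997) = 229173411/152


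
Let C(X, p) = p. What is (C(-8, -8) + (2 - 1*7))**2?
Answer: 169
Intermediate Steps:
(C(-8, -8) + (2 - 1*7))**2 = (-8 + (2 - 1*7))**2 = (-8 + (2 - 7))**2 = (-8 - 5)**2 = (-13)**2 = 169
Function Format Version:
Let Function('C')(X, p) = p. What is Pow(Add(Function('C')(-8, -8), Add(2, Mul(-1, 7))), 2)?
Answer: 169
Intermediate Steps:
Pow(Add(Function('C')(-8, -8), Add(2, Mul(-1, 7))), 2) = Pow(Add(-8, Add(2, Mul(-1, 7))), 2) = Pow(Add(-8, Add(2, -7)), 2) = Pow(Add(-8, -5), 2) = Pow(-13, 2) = 169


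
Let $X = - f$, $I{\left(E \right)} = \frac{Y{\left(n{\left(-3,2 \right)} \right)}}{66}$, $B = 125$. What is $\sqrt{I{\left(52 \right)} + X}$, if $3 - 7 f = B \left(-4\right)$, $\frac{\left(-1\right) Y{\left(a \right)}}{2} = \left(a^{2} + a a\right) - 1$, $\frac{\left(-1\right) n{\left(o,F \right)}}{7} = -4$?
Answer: $\frac{4 i \sqrt{398013}}{231} \approx 10.924 i$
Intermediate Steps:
$n{\left(o,F \right)} = 28$ ($n{\left(o,F \right)} = \left(-7\right) \left(-4\right) = 28$)
$Y{\left(a \right)} = 2 - 4 a^{2}$ ($Y{\left(a \right)} = - 2 \left(\left(a^{2} + a a\right) - 1\right) = - 2 \left(\left(a^{2} + a^{2}\right) - 1\right) = - 2 \left(2 a^{2} - 1\right) = - 2 \left(-1 + 2 a^{2}\right) = 2 - 4 a^{2}$)
$I{\left(E \right)} = - \frac{1567}{33}$ ($I{\left(E \right)} = \frac{2 - 4 \cdot 28^{2}}{66} = \left(2 - 3136\right) \frac{1}{66} = \left(-3134\right) \frac{1}{66} = - \frac{1567}{33}$)
$f = \frac{503}{7}$ ($f = \frac{3}{7} - \frac{125 \left(-4\right)}{7} = \frac{3}{7} - - \frac{500}{7} = \frac{3}{7} + \frac{500}{7} = \frac{503}{7} \approx 71.857$)
$X = - \frac{503}{7}$ ($X = \left(-1\right) \frac{503}{7} = - \frac{503}{7} \approx -71.857$)
$\sqrt{I{\left(52 \right)} + X} = \sqrt{- \frac{1567}{33} - \frac{503}{7}} = \sqrt{- \frac{27568}{231}} = \frac{4 i \sqrt{398013}}{231}$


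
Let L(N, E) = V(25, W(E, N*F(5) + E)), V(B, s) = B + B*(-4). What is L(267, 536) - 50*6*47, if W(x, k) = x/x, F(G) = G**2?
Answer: -14175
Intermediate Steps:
W(x, k) = 1
V(B, s) = -3*B (V(B, s) = B - 4*B = -3*B)
L(N, E) = -75 (L(N, E) = -3*25 = -75)
L(267, 536) - 50*6*47 = -75 - 50*6*47 = -75 - 300*47 = -75 - 14100 = -14175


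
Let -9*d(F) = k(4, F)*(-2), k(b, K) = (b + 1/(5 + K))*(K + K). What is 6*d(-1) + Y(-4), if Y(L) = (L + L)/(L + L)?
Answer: -31/3 ≈ -10.333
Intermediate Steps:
Y(L) = 1 (Y(L) = (2*L)/((2*L)) = (2*L)*(1/(2*L)) = 1)
k(b, K) = 2*K*(b + 1/(5 + K)) (k(b, K) = (b + 1/(5 + K))*(2*K) = 2*K*(b + 1/(5 + K)))
d(F) = 4*F*(21 + 4*F)/(9*(5 + F)) (d(F) = -2*F*(1 + 5*4 + F*4)/(5 + F)*(-2)/9 = -2*F*(1 + 20 + 4*F)/(5 + F)*(-2)/9 = -2*F*(21 + 4*F)/(5 + F)*(-2)/9 = -(-4)*F*(21 + 4*F)/(9*(5 + F)) = 4*F*(21 + 4*F)/(9*(5 + F)))
6*d(-1) + Y(-4) = 6*((4/9)*(-1)*(21 + 4*(-1))/(5 - 1)) + 1 = 6*((4/9)*(-1)*(21 - 4)/4) + 1 = 6*((4/9)*(-1)*(¼)*17) + 1 = 6*(-17/9) + 1 = -34/3 + 1 = -31/3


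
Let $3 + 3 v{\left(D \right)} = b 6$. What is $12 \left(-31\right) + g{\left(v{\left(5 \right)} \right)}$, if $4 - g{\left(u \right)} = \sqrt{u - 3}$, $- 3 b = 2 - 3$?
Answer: $-368 - \frac{i \sqrt{30}}{3} \approx -368.0 - 1.8257 i$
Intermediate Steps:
$b = \frac{1}{3}$ ($b = - \frac{2 - 3}{3} = \left(- \frac{1}{3}\right) \left(-1\right) = \frac{1}{3} \approx 0.33333$)
$v{\left(D \right)} = - \frac{1}{3}$ ($v{\left(D \right)} = -1 + \frac{\frac{1}{3} \cdot 6}{3} = -1 + \frac{1}{3} \cdot 2 = -1 + \frac{2}{3} = - \frac{1}{3}$)
$g{\left(u \right)} = 4 - \sqrt{-3 + u}$ ($g{\left(u \right)} = 4 - \sqrt{u - 3} = 4 - \sqrt{-3 + u}$)
$12 \left(-31\right) + g{\left(v{\left(5 \right)} \right)} = 12 \left(-31\right) + \left(4 - \sqrt{-3 - \frac{1}{3}}\right) = -372 + \left(4 - \sqrt{- \frac{10}{3}}\right) = -372 + \left(4 - \frac{i \sqrt{30}}{3}\right) = -368 - \frac{i \sqrt{30}}{3}$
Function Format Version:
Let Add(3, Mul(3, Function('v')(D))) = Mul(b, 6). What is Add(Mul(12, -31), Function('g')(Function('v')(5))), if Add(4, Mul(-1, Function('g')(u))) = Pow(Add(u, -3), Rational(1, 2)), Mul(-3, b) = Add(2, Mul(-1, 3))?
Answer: Add(-368, Mul(Rational(-1, 3), I, Pow(30, Rational(1, 2)))) ≈ Add(-368.00, Mul(-1.8257, I))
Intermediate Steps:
b = Rational(1, 3) (b = Mul(Rational(-1, 3), Add(2, Mul(-1, 3))) = Mul(Rational(-1, 3), Add(2, -3)) = Mul(Rational(-1, 3), -1) = Rational(1, 3) ≈ 0.33333)
Function('v')(D) = Rational(-1, 3) (Function('v')(D) = Add(-1, Mul(Rational(1, 3), Mul(Rational(1, 3), 6))) = Add(-1, Mul(Rational(1, 3), 2)) = Add(-1, Rational(2, 3)) = Rational(-1, 3))
Function('g')(u) = Add(4, Mul(-1, Pow(Add(-3, u), Rational(1, 2)))) (Function('g')(u) = Add(4, Mul(-1, Pow(Add(u, -3), Rational(1, 2)))) = Add(4, Mul(-1, Pow(Add(-3, u), Rational(1, 2)))))
Add(Mul(12, -31), Function('g')(Function('v')(5))) = Add(Mul(12, -31), Add(4, Mul(-1, Pow(Add(-3, Rational(-1, 3)), Rational(1, 2))))) = Add(-372, Add(4, Mul(-1, Pow(Rational(-10, 3), Rational(1, 2))))) = Add(-372, Add(4, Mul(-1, Mul(Rational(1, 3), I, Pow(30, Rational(1, 2)))))) = Add(-372, Add(4, Mul(Rational(-1, 3), I, Pow(30, Rational(1, 2))))) = Add(-368, Mul(Rational(-1, 3), I, Pow(30, Rational(1, 2))))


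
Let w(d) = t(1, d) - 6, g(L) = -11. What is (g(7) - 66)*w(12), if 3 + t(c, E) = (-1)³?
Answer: 770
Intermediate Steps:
t(c, E) = -4 (t(c, E) = -3 + (-1)³ = -3 - 1 = -4)
w(d) = -10 (w(d) = -4 - 6 = -10)
(g(7) - 66)*w(12) = (-11 - 66)*(-10) = -77*(-10) = 770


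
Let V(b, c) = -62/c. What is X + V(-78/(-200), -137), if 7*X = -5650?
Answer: -773616/959 ≈ -806.69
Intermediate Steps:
X = -5650/7 (X = (⅐)*(-5650) = -5650/7 ≈ -807.14)
X + V(-78/(-200), -137) = -5650/7 - 62/(-137) = -5650/7 - 62*(-1/137) = -5650/7 + 62/137 = -773616/959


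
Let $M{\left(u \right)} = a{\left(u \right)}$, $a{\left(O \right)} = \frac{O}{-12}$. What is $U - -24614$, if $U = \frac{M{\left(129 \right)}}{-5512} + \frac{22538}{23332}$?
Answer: $\frac{3165632170451}{128605984} \approx 24615.0$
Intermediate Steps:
$a{\left(O \right)} = - \frac{O}{12}$ ($a{\left(O \right)} = O \left(- \frac{1}{12}\right) = - \frac{O}{12}$)
$M{\left(u \right)} = - \frac{u}{12}$
$U = \frac{124480275}{128605984}$ ($U = \frac{\left(- \frac{1}{12}\right) 129}{-5512} + \frac{22538}{23332} = \left(- \frac{43}{4}\right) \left(- \frac{1}{5512}\right) + 22538 \cdot \frac{1}{23332} = \frac{43}{22048} + \frac{11269}{11666} = \frac{124480275}{128605984} \approx 0.96792$)
$U - -24614 = \frac{124480275}{128605984} - -24614 = \frac{124480275}{128605984} + 24614 = \frac{3165632170451}{128605984}$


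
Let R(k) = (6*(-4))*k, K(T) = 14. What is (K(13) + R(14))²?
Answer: 103684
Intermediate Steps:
R(k) = -24*k
(K(13) + R(14))² = (14 - 24*14)² = (14 - 336)² = (-322)² = 103684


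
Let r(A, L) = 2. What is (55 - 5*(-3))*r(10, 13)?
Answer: 140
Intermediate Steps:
(55 - 5*(-3))*r(10, 13) = (55 - 5*(-3))*2 = (55 + 15)*2 = 70*2 = 140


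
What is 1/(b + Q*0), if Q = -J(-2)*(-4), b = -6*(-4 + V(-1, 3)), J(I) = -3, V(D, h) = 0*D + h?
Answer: 1/6 ≈ 0.16667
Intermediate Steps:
V(D, h) = h (V(D, h) = 0 + h = h)
b = 6 (b = -6*(-4 + 3) = -6*(-1) = 6)
Q = -12 (Q = -1*(-3)*(-4) = 3*(-4) = -12)
1/(b + Q*0) = 1/(6 - 12*0) = 1/(6 + 0) = 1/6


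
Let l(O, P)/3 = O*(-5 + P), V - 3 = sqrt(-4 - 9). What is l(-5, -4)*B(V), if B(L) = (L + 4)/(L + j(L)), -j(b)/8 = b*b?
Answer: 135*(-sqrt(13) + 7*I)/(35*I + 47*sqrt(13)) ≈ -1.6502 + 5.9173*I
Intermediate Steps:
j(b) = -8*b**2 (j(b) = -8*b*b = -8*b**2)
V = 3 + I*sqrt(13) (V = 3 + sqrt(-4 - 9) = 3 + sqrt(-13) = 3 + I*sqrt(13) ≈ 3.0 + 3.6056*I)
l(O, P) = 3*O*(-5 + P) (l(O, P) = 3*(O*(-5 + P)) = 3*O*(-5 + P))
B(L) = (4 + L)/(L - 8*L**2) (B(L) = (L + 4)/(L - 8*L**2) = (4 + L)/(L - 8*L**2))
l(-5, -4)*B(V) = (3*(-5)*(-5 - 4))*((-4 - (3 + I*sqrt(13)))/((3 + I*sqrt(13))*(-1 + 8*(3 + I*sqrt(13))))) = (3*(-5)*(-9))*((-4 + (-3 - I*sqrt(13)))/((3 + I*sqrt(13))*(-1 + (24 + 8*I*sqrt(13))))) = 135*((-7 - I*sqrt(13))/((3 + I*sqrt(13))*(23 + 8*I*sqrt(13)))) = 135*(-7 - I*sqrt(13))/((3 + I*sqrt(13))*(23 + 8*I*sqrt(13)))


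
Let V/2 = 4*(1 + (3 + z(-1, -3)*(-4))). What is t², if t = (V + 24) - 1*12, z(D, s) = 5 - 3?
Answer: 400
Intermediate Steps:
z(D, s) = 2
V = -32 (V = 2*(4*(1 + (3 + 2*(-4)))) = 2*(4*(1 + (3 - 8))) = 2*(4*(1 - 5)) = 2*(4*(-4)) = 2*(-16) = -32)
t = -20 (t = (-32 + 24) - 1*12 = -8 - 12 = -20)
t² = (-20)² = 400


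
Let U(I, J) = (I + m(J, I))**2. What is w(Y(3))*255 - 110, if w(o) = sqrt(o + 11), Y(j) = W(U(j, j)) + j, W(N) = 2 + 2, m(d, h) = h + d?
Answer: -110 + 765*sqrt(2) ≈ 971.87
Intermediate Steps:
m(d, h) = d + h
U(I, J) = (J + 2*I)**2 (U(I, J) = (I + (J + I))**2 = (I + (I + J))**2 = (J + 2*I)**2)
W(N) = 4
Y(j) = 4 + j
w(o) = sqrt(11 + o)
w(Y(3))*255 - 110 = sqrt(11 + (4 + 3))*255 - 110 = sqrt(11 + 7)*255 - 110 = sqrt(18)*255 - 110 = (3*sqrt(2))*255 - 110 = 765*sqrt(2) - 110 = -110 + 765*sqrt(2)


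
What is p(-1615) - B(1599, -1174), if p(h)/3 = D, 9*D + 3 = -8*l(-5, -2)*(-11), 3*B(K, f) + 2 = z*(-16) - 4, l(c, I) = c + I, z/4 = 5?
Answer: -293/3 ≈ -97.667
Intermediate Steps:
z = 20 (z = 4*5 = 20)
l(c, I) = I + c
B(K, f) = -326/3 (B(K, f) = -2/3 + (20*(-16) - 4)/3 = -2/3 + (-320 - 4)/3 = -2/3 + (1/3)*(-324) = -2/3 - 108 = -326/3)
D = -619/9 (D = -1/3 + (-8*(-2 - 5)*(-11))/9 = -1/3 + (-8*(-7)*(-11))/9 = -1/3 + (56*(-11))/9 = -1/3 + (1/9)*(-616) = -1/3 - 616/9 = -619/9 ≈ -68.778)
p(h) = -619/3 (p(h) = 3*(-619/9) = -619/3)
p(-1615) - B(1599, -1174) = -619/3 - 1*(-326/3) = -619/3 + 326/3 = -293/3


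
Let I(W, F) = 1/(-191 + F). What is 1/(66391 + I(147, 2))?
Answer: 189/12547898 ≈ 1.5062e-5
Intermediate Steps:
1/(66391 + I(147, 2)) = 1/(66391 + 1/(-191 + 2)) = 1/(66391 + 1/(-189)) = 1/(66391 - 1/189) = 1/(12547898/189) = 189/12547898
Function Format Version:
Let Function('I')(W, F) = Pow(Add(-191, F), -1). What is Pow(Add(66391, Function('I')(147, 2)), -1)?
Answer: Rational(189, 12547898) ≈ 1.5062e-5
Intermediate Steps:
Pow(Add(66391, Function('I')(147, 2)), -1) = Pow(Add(66391, Pow(Add(-191, 2), -1)), -1) = Pow(Add(66391, Pow(-189, -1)), -1) = Pow(Add(66391, Rational(-1, 189)), -1) = Pow(Rational(12547898, 189), -1) = Rational(189, 12547898)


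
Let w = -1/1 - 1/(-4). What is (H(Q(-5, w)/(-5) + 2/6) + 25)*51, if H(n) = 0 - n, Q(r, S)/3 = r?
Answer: 1105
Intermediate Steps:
w = -¾ (w = -1*1 - 1*(-¼) = -1 + ¼ = -¾ ≈ -0.75000)
Q(r, S) = 3*r
H(n) = -n
(H(Q(-5, w)/(-5) + 2/6) + 25)*51 = (-((3*(-5))/(-5) + 2/6) + 25)*51 = (-(-15*(-⅕) + 2*(⅙)) + 25)*51 = (-(3 + ⅓) + 25)*51 = (-1*10/3 + 25)*51 = (-10/3 + 25)*51 = (65/3)*51 = 1105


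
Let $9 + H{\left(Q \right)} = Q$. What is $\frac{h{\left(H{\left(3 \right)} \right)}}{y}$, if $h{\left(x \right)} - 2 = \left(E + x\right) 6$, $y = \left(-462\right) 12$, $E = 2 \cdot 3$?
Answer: $- \frac{1}{2772} \approx -0.00036075$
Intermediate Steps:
$H{\left(Q \right)} = -9 + Q$
$E = 6$
$y = -5544$
$h{\left(x \right)} = 38 + 6 x$ ($h{\left(x \right)} = 2 + \left(6 + x\right) 6 = 2 + \left(36 + 6 x\right) = 38 + 6 x$)
$\frac{h{\left(H{\left(3 \right)} \right)}}{y} = \frac{38 + 6 \left(-9 + 3\right)}{-5544} = \left(38 + 6 \left(-6\right)\right) \left(- \frac{1}{5544}\right) = \left(38 - 36\right) \left(- \frac{1}{5544}\right) = 2 \left(- \frac{1}{5544}\right) = - \frac{1}{2772}$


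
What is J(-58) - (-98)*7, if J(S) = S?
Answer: 628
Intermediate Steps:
J(-58) - (-98)*7 = -58 - (-98)*7 = -58 - 1*(-686) = -58 + 686 = 628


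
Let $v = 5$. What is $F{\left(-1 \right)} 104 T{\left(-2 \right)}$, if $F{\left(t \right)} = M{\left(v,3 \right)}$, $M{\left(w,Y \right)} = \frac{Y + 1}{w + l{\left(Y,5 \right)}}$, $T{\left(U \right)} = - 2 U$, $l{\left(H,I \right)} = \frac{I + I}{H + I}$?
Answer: $\frac{6656}{25} \approx 266.24$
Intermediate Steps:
$l{\left(H,I \right)} = \frac{2 I}{H + I}$
$M{\left(w,Y \right)} = \frac{1 + Y}{w + \frac{10}{5 + Y}}$ ($M{\left(w,Y \right)} = \frac{Y + 1}{w + 2 \cdot 5 \frac{1}{Y + 5}} = \frac{1 + Y}{w + 2 \cdot 5 \frac{1}{5 + Y}} = \frac{1 + Y}{w + \frac{10}{5 + Y}}$)
$F{\left(t \right)} = \frac{16}{25}$ ($F{\left(t \right)} = \frac{\left(1 + 3\right) \left(5 + 3\right)}{10 + 5 \left(5 + 3\right)} = \frac{1}{10 + 5 \cdot 8} \cdot 4 \cdot 8 = \frac{1}{10 + 40} \cdot 4 \cdot 8 = \frac{1}{50} \cdot 4 \cdot 8 = \frac{16}{25}$)
$F{\left(-1 \right)} 104 T{\left(-2 \right)} = \frac{16}{25} \cdot 104 \left(\left(-2\right) \left(-2\right)\right) = \frac{1664}{25} \cdot 4 = \frac{6656}{25}$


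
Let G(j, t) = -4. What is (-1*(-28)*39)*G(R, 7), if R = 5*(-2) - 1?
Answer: -4368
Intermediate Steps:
R = -11 (R = -10 - 1 = -11)
(-1*(-28)*39)*G(R, 7) = (-1*(-28)*39)*(-4) = (28*39)*(-4) = 1092*(-4) = -4368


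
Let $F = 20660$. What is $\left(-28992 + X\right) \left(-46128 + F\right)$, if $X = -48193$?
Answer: $1965747580$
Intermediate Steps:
$\left(-28992 + X\right) \left(-46128 + F\right) = \left(-28992 - 48193\right) \left(-46128 + 20660\right) = \left(-77185\right) \left(-25468\right) = 1965747580$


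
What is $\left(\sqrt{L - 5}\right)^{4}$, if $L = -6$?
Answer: $121$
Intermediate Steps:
$\left(\sqrt{L - 5}\right)^{4} = \left(\sqrt{-6 - 5}\right)^{4} = \left(\sqrt{-11}\right)^{4} = \left(i \sqrt{11}\right)^{4} = 121$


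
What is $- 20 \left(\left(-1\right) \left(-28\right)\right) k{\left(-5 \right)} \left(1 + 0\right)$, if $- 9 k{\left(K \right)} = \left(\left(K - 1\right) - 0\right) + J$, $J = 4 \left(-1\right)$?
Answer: $- \frac{5600}{9} \approx -622.22$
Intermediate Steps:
$J = -4$
$k{\left(K \right)} = \frac{5}{9} - \frac{K}{9}$ ($k{\left(K \right)} = - \frac{\left(\left(K - 1\right) - 0\right) - 4}{9} = - \frac{\left(\left(-1 + K\right) + 0\right) - 4}{9} = - \frac{\left(-1 + K\right) - 4}{9} = - \frac{-5 + K}{9} = \frac{5}{9} - \frac{K}{9}$)
$- 20 \left(\left(-1\right) \left(-28\right)\right) k{\left(-5 \right)} \left(1 + 0\right) = - 20 \left(\left(-1\right) \left(-28\right)\right) \left(\frac{5}{9} - - \frac{5}{9}\right) \left(1 + 0\right) = \left(-20\right) 28 \left(\frac{5}{9} + \frac{5}{9}\right) 1 = - 560 \cdot \frac{10}{9} \cdot 1 = \left(-560\right) \frac{10}{9} = - \frac{5600}{9}$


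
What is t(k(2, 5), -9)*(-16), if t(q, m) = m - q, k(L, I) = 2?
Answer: 176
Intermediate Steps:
t(k(2, 5), -9)*(-16) = (-9 - 1*2)*(-16) = (-9 - 2)*(-16) = -11*(-16) = 176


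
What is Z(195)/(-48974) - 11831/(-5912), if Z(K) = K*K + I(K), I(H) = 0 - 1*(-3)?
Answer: 177294929/144767144 ≈ 1.2247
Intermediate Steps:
I(H) = 3 (I(H) = 0 + 3 = 3)
Z(K) = 3 + K**2 (Z(K) = K*K + 3 = K**2 + 3 = 3 + K**2)
Z(195)/(-48974) - 11831/(-5912) = (3 + 195**2)/(-48974) - 11831/(-5912) = (3 + 38025)*(-1/48974) - 11831*(-1/5912) = 38028*(-1/48974) + 11831/5912 = -19014/24487 + 11831/5912 = 177294929/144767144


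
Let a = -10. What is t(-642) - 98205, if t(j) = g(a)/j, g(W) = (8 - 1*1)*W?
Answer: -31523770/321 ≈ -98205.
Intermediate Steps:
g(W) = 7*W (g(W) = (8 - 1)*W = 7*W)
t(j) = -70/j (t(j) = (7*(-10))/j = -70/j)
t(-642) - 98205 = -70/(-642) - 98205 = -70*(-1/642) - 98205 = 35/321 - 98205 = -31523770/321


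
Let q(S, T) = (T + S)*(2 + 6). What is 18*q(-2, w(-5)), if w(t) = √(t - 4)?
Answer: -288 + 432*I ≈ -288.0 + 432.0*I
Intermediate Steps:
w(t) = √(-4 + t)
q(S, T) = 8*S + 8*T (q(S, T) = (S + T)*8 = 8*S + 8*T)
18*q(-2, w(-5)) = 18*(8*(-2) + 8*√(-4 - 5)) = 18*(-16 + 8*√(-9)) = 18*(-16 + 8*(3*I)) = 18*(-16 + 24*I) = -288 + 432*I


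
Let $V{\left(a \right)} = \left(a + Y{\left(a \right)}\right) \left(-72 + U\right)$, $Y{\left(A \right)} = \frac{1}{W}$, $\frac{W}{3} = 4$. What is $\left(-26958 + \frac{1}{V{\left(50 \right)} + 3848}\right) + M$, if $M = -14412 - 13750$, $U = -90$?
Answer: $- \frac{470228722}{8531} \approx -55120.0$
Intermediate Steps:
$W = 12$ ($W = 3 \cdot 4 = 12$)
$Y{\left(A \right)} = \frac{1}{12}$
$M = -28162$ ($M = -14412 - 13750 = -28162$)
$V{\left(a \right)} = - \frac{27}{2} - 162 a$ ($V{\left(a \right)} = \left(a + \frac{1}{12}\right) \left(-72 - 90\right) = \left(\frac{1}{12} + a\right) \left(-162\right) = - \frac{27}{2} - 162 a$)
$\left(-26958 + \frac{1}{V{\left(50 \right)} + 3848}\right) + M = \left(-26958 + \frac{1}{\left(- \frac{27}{2} - 8100\right) + 3848}\right) - 28162 = \left(-26958 + \frac{1}{- \frac{16227}{2} + 3848}\right) - 28162 = \left(-26958 + \frac{1}{- \frac{8531}{2}}\right) - 28162 = \left(-26958 - \frac{2}{8531}\right) - 28162 = - \frac{229978700}{8531} - 28162 = - \frac{470228722}{8531}$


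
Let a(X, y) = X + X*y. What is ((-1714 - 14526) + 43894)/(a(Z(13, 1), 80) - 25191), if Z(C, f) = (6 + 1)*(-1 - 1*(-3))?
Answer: -838/729 ≈ -1.1495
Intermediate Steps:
Z(C, f) = 14 (Z(C, f) = 7*(-1 + 3) = 7*2 = 14)
((-1714 - 14526) + 43894)/(a(Z(13, 1), 80) - 25191) = ((-1714 - 14526) + 43894)/(14*(1 + 80) - 25191) = (-16240 + 43894)/(14*81 - 25191) = 27654/(1134 - 25191) = 27654/(-24057) = 27654*(-1/24057) = -838/729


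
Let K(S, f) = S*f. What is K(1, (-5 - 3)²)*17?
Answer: 1088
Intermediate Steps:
K(1, (-5 - 3)²)*17 = (1*(-5 - 3)²)*17 = (1*(-8)²)*17 = (1*64)*17 = 64*17 = 1088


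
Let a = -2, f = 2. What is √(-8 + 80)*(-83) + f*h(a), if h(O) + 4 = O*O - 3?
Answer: -6 - 498*√2 ≈ -710.28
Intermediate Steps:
h(O) = -7 + O² (h(O) = -4 + (O*O - 3) = -4 + (O² - 3) = -4 + (-3 + O²) = -7 + O²)
√(-8 + 80)*(-83) + f*h(a) = √(-8 + 80)*(-83) + 2*(-7 + (-2)²) = √72*(-83) + 2*(-7 + 4) = (6*√2)*(-83) + 2*(-3) = -498*√2 - 6 = -6 - 498*√2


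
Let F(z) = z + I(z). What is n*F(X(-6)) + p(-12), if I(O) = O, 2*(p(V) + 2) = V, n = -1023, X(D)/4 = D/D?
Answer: -8192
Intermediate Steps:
X(D) = 4 (X(D) = 4*(D/D) = 4*1 = 4)
p(V) = -2 + V/2
F(z) = 2*z (F(z) = z + z = 2*z)
n*F(X(-6)) + p(-12) = -2046*4 + (-2 + (½)*(-12)) = -1023*8 + (-2 - 6) = -8184 - 8 = -8192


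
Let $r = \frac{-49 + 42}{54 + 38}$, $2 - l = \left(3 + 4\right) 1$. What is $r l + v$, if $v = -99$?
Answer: $- \frac{9073}{92} \approx -98.62$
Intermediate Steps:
$l = -5$ ($l = 2 - \left(3 + 4\right) 1 = 2 - 7 \cdot 1 = 2 - 7 = -5$)
$r = - \frac{7}{92} \approx -0.076087$
$r l + v = \left(- \frac{7}{92}\right) \left(-5\right) - 99 = \frac{35}{92} - 99 = - \frac{9073}{92}$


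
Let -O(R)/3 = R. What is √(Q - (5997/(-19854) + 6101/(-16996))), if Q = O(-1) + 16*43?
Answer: √546915573015794535/28119882 ≈ 26.299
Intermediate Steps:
O(R) = -3*R
Q = 691 (Q = -3*(-1) + 16*43 = 3 + 688 = 691)
√(Q - (5997/(-19854) + 6101/(-16996))) = √(691 - (5997/(-19854) + 6101/(-16996))) = √(691 - (5997*(-1/19854) + 6101*(-1/16996))) = √(691 - (-1999/6618 - 6101/16996)) = √(691 - 1*(-37175711/56239764)) = √(691 + 37175711/56239764) = √(38898852635/56239764) = √546915573015794535/28119882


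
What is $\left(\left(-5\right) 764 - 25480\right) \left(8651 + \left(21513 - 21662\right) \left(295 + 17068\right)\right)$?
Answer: $75548174800$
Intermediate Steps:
$\left(\left(-5\right) 764 - 25480\right) \left(8651 + \left(21513 - 21662\right) \left(295 + 17068\right)\right) = \left(-3820 - 25480\right) \left(8651 - 2587087\right) = - 29300 \left(8651 - 2587087\right) = \left(-29300\right) \left(-2578436\right) = 75548174800$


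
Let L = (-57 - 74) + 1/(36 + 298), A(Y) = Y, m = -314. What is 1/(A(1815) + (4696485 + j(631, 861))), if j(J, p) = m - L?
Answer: 334/1569171077 ≈ 2.1285e-7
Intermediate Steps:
L = -43753/334 (L = -131 + 1/334 = -43753/334 ≈ -131.00)
j(J, p) = -61123/334 (j(J, p) = -314 - 1*(-43753/334) = -314 + 43753/334 = -61123/334)
1/(A(1815) + (4696485 + j(631, 861))) = 1/(1815 + (4696485 - 61123/334)) = 1/(1815 + 1568564867/334) = 1/(1569171077/334) = 334/1569171077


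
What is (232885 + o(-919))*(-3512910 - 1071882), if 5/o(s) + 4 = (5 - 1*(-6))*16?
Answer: -45912364982550/43 ≈ -1.0677e+12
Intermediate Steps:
o(s) = 5/172 (o(s) = 5/(-4 + (5 - 1*(-6))*16) = 5/(-4 + (5 + 6)*16) = 5/(-4 + 11*16) = 5/(-4 + 176) = 5/172)
(232885 + o(-919))*(-3512910 - 1071882) = (232885 + 5/172)*(-3512910 - 1071882) = (40056225/172)*(-4584792) = -45912364982550/43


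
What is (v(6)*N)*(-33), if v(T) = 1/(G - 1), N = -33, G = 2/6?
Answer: -3267/2 ≈ -1633.5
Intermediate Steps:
G = 1/3 (G = 2*(1/6) = 1/3 ≈ 0.33333)
v(T) = -3/2 (v(T) = 1/(1/3 - 1) = 1/(-2/3) = -3/2)
(v(6)*N)*(-33) = -3/2*(-33)*(-33) = (99/2)*(-33) = -3267/2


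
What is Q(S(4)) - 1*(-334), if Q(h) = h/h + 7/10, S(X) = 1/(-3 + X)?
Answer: 3357/10 ≈ 335.70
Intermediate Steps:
Q(h) = 17/10 (Q(h) = 1 + 7*(⅒) = 1 + 7/10 = 17/10)
Q(S(4)) - 1*(-334) = 17/10 - 1*(-334) = 17/10 + 334 = 3357/10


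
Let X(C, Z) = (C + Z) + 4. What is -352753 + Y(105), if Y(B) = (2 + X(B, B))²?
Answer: -306097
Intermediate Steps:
X(C, Z) = 4 + C + Z
Y(B) = (6 + 2*B)² (Y(B) = (2 + (4 + B + B))² = (2 + (4 + 2*B))² = (6 + 2*B)²)
-352753 + Y(105) = -352753 + 4*(3 + 105)² = -352753 + 4*108² = -352753 + 4*11664 = -352753 + 46656 = -306097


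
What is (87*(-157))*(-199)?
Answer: 2718141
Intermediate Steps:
(87*(-157))*(-199) = -13659*(-199) = 2718141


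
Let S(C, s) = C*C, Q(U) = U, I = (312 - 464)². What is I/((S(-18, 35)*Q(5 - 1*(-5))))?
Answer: 2888/405 ≈ 7.1309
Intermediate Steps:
I = 23104 (I = (-152)² = 23104)
S(C, s) = C²
I/((S(-18, 35)*Q(5 - 1*(-5)))) = 23104/(((-18)²*(5 - 1*(-5)))) = 23104/((324*(5 + 5))) = 23104/((324*10)) = 23104/3240 = 23104*(1/3240) = 2888/405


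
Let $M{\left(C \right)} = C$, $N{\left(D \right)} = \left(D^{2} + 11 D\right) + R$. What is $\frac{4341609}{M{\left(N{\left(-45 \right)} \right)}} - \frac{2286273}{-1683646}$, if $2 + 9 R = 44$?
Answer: $\frac{10969861940067}{3875753092} \approx 2830.4$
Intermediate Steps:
$R = \frac{14}{3}$ ($R = - \frac{2}{9} + \frac{1}{9} \cdot 44 = - \frac{2}{9} + \frac{44}{9} = \frac{14}{3} \approx 4.6667$)
$N{\left(D \right)} = \frac{14}{3} + D^{2} + 11 D$ ($N{\left(D \right)} = \left(D^{2} + 11 D\right) + \frac{14}{3} = \frac{14}{3} + D^{2} + 11 D$)
$\frac{4341609}{M{\left(N{\left(-45 \right)} \right)}} - \frac{2286273}{-1683646} = \frac{4341609}{\frac{14}{3} + \left(-45\right)^{2} + 11 \left(-45\right)} - \frac{2286273}{-1683646} = \frac{4341609}{\frac{14}{3} + 2025 - 495} - - \frac{2286273}{1683646} = \frac{4341609}{\frac{4604}{3}} + \frac{2286273}{1683646} = 4341609 \cdot \frac{3}{4604} + \frac{2286273}{1683646} = \frac{13024827}{4604} + \frac{2286273}{1683646} = \frac{10969861940067}{3875753092}$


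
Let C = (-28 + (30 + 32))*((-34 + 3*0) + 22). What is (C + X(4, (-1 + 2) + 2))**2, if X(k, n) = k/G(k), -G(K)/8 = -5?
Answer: 16638241/100 ≈ 1.6638e+5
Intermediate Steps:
G(K) = 40 (G(K) = -8*(-5) = 40)
X(k, n) = k/40
C = -408 (C = (-28 + 62)*((-34 + 0) + 22) = 34*(-34 + 22) = 34*(-12) = -408)
(C + X(4, (-1 + 2) + 2))**2 = (-408 + (1/40)*4)**2 = (-408 + 1/10)**2 = (-4079/10)**2 = 16638241/100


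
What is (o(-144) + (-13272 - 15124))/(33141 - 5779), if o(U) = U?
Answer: -14270/13681 ≈ -1.0431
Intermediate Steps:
(o(-144) + (-13272 - 15124))/(33141 - 5779) = (-144 + (-13272 - 15124))/(33141 - 5779) = (-144 - 28396)/27362 = -28540*1/27362 = -14270/13681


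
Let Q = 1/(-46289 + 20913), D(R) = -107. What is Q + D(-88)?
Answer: -2715233/25376 ≈ -107.00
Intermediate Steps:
Q = -1/25376 (Q = 1/(-25376) = -1/25376 ≈ -3.9407e-5)
Q + D(-88) = -1/25376 - 107 = -2715233/25376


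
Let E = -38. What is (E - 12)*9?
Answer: -450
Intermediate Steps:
(E - 12)*9 = (-38 - 12)*9 = -50*9 = -450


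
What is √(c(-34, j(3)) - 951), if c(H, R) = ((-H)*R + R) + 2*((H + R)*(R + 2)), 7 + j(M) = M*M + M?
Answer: I*√1182 ≈ 34.38*I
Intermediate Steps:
j(M) = -7 + M + M² (j(M) = -7 + (M*M + M) = -7 + (M² + M) = -7 + (M + M²) = -7 + M + M²)
c(H, R) = R - H*R + 2*(2 + R)*(H + R) (c(H, R) = (-H*R + R) + 2*((H + R)*(2 + R)) = (R - H*R) + 2*((2 + R)*(H + R)) = (R - H*R) + 2*(2 + R)*(H + R) = R - H*R + 2*(2 + R)*(H + R))
√(c(-34, j(3)) - 951) = √((2*(-7 + 3 + 3²)² + 4*(-34) + 5*(-7 + 3 + 3²) - 34*(-7 + 3 + 3²)) - 951) = √((2*(-7 + 3 + 9)² - 136 + 5*(-7 + 3 + 9) - 34*(-7 + 3 + 9)) - 951) = √((2*5² - 136 + 5*5 - 34*5) - 951) = √((2*25 - 136 + 25 - 170) - 951) = √((50 - 136 + 25 - 170) - 951) = √(-231 - 951) = √(-1182) = I*√1182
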